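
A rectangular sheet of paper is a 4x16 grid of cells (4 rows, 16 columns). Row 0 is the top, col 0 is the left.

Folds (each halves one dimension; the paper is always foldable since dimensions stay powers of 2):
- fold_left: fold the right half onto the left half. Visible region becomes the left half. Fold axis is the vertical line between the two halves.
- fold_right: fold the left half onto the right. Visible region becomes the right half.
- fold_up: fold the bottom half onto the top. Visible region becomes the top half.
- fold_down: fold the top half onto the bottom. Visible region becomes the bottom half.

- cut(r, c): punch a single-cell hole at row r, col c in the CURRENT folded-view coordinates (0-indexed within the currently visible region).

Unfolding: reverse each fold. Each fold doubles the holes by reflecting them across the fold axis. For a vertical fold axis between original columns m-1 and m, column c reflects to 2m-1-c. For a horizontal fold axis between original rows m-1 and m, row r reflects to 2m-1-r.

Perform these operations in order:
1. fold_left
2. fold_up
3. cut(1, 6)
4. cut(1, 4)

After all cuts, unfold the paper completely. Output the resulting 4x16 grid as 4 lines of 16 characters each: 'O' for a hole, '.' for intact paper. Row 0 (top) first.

Op 1 fold_left: fold axis v@8; visible region now rows[0,4) x cols[0,8) = 4x8
Op 2 fold_up: fold axis h@2; visible region now rows[0,2) x cols[0,8) = 2x8
Op 3 cut(1, 6): punch at orig (1,6); cuts so far [(1, 6)]; region rows[0,2) x cols[0,8) = 2x8
Op 4 cut(1, 4): punch at orig (1,4); cuts so far [(1, 4), (1, 6)]; region rows[0,2) x cols[0,8) = 2x8
Unfold 1 (reflect across h@2): 4 holes -> [(1, 4), (1, 6), (2, 4), (2, 6)]
Unfold 2 (reflect across v@8): 8 holes -> [(1, 4), (1, 6), (1, 9), (1, 11), (2, 4), (2, 6), (2, 9), (2, 11)]

Answer: ................
....O.O..O.O....
....O.O..O.O....
................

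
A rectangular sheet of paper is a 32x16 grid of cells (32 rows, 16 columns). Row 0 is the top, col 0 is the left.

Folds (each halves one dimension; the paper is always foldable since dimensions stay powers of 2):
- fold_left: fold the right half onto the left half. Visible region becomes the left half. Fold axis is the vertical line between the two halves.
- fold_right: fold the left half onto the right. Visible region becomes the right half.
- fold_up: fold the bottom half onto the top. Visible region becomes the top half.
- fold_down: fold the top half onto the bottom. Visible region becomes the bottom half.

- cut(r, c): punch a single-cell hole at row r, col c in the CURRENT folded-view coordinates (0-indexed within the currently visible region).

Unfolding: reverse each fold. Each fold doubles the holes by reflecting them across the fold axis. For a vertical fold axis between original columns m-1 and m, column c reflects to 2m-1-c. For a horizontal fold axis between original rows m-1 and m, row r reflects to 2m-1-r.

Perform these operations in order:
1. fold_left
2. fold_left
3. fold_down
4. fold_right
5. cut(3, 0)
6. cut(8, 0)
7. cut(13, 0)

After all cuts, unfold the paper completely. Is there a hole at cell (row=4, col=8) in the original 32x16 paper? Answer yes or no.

Op 1 fold_left: fold axis v@8; visible region now rows[0,32) x cols[0,8) = 32x8
Op 2 fold_left: fold axis v@4; visible region now rows[0,32) x cols[0,4) = 32x4
Op 3 fold_down: fold axis h@16; visible region now rows[16,32) x cols[0,4) = 16x4
Op 4 fold_right: fold axis v@2; visible region now rows[16,32) x cols[2,4) = 16x2
Op 5 cut(3, 0): punch at orig (19,2); cuts so far [(19, 2)]; region rows[16,32) x cols[2,4) = 16x2
Op 6 cut(8, 0): punch at orig (24,2); cuts so far [(19, 2), (24, 2)]; region rows[16,32) x cols[2,4) = 16x2
Op 7 cut(13, 0): punch at orig (29,2); cuts so far [(19, 2), (24, 2), (29, 2)]; region rows[16,32) x cols[2,4) = 16x2
Unfold 1 (reflect across v@2): 6 holes -> [(19, 1), (19, 2), (24, 1), (24, 2), (29, 1), (29, 2)]
Unfold 2 (reflect across h@16): 12 holes -> [(2, 1), (2, 2), (7, 1), (7, 2), (12, 1), (12, 2), (19, 1), (19, 2), (24, 1), (24, 2), (29, 1), (29, 2)]
Unfold 3 (reflect across v@4): 24 holes -> [(2, 1), (2, 2), (2, 5), (2, 6), (7, 1), (7, 2), (7, 5), (7, 6), (12, 1), (12, 2), (12, 5), (12, 6), (19, 1), (19, 2), (19, 5), (19, 6), (24, 1), (24, 2), (24, 5), (24, 6), (29, 1), (29, 2), (29, 5), (29, 6)]
Unfold 4 (reflect across v@8): 48 holes -> [(2, 1), (2, 2), (2, 5), (2, 6), (2, 9), (2, 10), (2, 13), (2, 14), (7, 1), (7, 2), (7, 5), (7, 6), (7, 9), (7, 10), (7, 13), (7, 14), (12, 1), (12, 2), (12, 5), (12, 6), (12, 9), (12, 10), (12, 13), (12, 14), (19, 1), (19, 2), (19, 5), (19, 6), (19, 9), (19, 10), (19, 13), (19, 14), (24, 1), (24, 2), (24, 5), (24, 6), (24, 9), (24, 10), (24, 13), (24, 14), (29, 1), (29, 2), (29, 5), (29, 6), (29, 9), (29, 10), (29, 13), (29, 14)]
Holes: [(2, 1), (2, 2), (2, 5), (2, 6), (2, 9), (2, 10), (2, 13), (2, 14), (7, 1), (7, 2), (7, 5), (7, 6), (7, 9), (7, 10), (7, 13), (7, 14), (12, 1), (12, 2), (12, 5), (12, 6), (12, 9), (12, 10), (12, 13), (12, 14), (19, 1), (19, 2), (19, 5), (19, 6), (19, 9), (19, 10), (19, 13), (19, 14), (24, 1), (24, 2), (24, 5), (24, 6), (24, 9), (24, 10), (24, 13), (24, 14), (29, 1), (29, 2), (29, 5), (29, 6), (29, 9), (29, 10), (29, 13), (29, 14)]

Answer: no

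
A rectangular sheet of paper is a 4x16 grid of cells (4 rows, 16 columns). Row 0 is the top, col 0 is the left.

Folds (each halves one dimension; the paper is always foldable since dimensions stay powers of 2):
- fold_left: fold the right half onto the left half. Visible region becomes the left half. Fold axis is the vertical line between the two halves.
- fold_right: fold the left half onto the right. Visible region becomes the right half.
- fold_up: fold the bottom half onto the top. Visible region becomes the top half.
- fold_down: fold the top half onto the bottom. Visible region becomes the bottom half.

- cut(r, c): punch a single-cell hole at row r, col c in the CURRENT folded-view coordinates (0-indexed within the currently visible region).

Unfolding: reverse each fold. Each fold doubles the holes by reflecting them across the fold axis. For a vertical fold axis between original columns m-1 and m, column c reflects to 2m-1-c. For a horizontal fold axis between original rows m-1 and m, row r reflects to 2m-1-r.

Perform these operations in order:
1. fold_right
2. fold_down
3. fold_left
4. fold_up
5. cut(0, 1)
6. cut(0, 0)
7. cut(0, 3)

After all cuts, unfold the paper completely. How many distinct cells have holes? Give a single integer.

Answer: 48

Derivation:
Op 1 fold_right: fold axis v@8; visible region now rows[0,4) x cols[8,16) = 4x8
Op 2 fold_down: fold axis h@2; visible region now rows[2,4) x cols[8,16) = 2x8
Op 3 fold_left: fold axis v@12; visible region now rows[2,4) x cols[8,12) = 2x4
Op 4 fold_up: fold axis h@3; visible region now rows[2,3) x cols[8,12) = 1x4
Op 5 cut(0, 1): punch at orig (2,9); cuts so far [(2, 9)]; region rows[2,3) x cols[8,12) = 1x4
Op 6 cut(0, 0): punch at orig (2,8); cuts so far [(2, 8), (2, 9)]; region rows[2,3) x cols[8,12) = 1x4
Op 7 cut(0, 3): punch at orig (2,11); cuts so far [(2, 8), (2, 9), (2, 11)]; region rows[2,3) x cols[8,12) = 1x4
Unfold 1 (reflect across h@3): 6 holes -> [(2, 8), (2, 9), (2, 11), (3, 8), (3, 9), (3, 11)]
Unfold 2 (reflect across v@12): 12 holes -> [(2, 8), (2, 9), (2, 11), (2, 12), (2, 14), (2, 15), (3, 8), (3, 9), (3, 11), (3, 12), (3, 14), (3, 15)]
Unfold 3 (reflect across h@2): 24 holes -> [(0, 8), (0, 9), (0, 11), (0, 12), (0, 14), (0, 15), (1, 8), (1, 9), (1, 11), (1, 12), (1, 14), (1, 15), (2, 8), (2, 9), (2, 11), (2, 12), (2, 14), (2, 15), (3, 8), (3, 9), (3, 11), (3, 12), (3, 14), (3, 15)]
Unfold 4 (reflect across v@8): 48 holes -> [(0, 0), (0, 1), (0, 3), (0, 4), (0, 6), (0, 7), (0, 8), (0, 9), (0, 11), (0, 12), (0, 14), (0, 15), (1, 0), (1, 1), (1, 3), (1, 4), (1, 6), (1, 7), (1, 8), (1, 9), (1, 11), (1, 12), (1, 14), (1, 15), (2, 0), (2, 1), (2, 3), (2, 4), (2, 6), (2, 7), (2, 8), (2, 9), (2, 11), (2, 12), (2, 14), (2, 15), (3, 0), (3, 1), (3, 3), (3, 4), (3, 6), (3, 7), (3, 8), (3, 9), (3, 11), (3, 12), (3, 14), (3, 15)]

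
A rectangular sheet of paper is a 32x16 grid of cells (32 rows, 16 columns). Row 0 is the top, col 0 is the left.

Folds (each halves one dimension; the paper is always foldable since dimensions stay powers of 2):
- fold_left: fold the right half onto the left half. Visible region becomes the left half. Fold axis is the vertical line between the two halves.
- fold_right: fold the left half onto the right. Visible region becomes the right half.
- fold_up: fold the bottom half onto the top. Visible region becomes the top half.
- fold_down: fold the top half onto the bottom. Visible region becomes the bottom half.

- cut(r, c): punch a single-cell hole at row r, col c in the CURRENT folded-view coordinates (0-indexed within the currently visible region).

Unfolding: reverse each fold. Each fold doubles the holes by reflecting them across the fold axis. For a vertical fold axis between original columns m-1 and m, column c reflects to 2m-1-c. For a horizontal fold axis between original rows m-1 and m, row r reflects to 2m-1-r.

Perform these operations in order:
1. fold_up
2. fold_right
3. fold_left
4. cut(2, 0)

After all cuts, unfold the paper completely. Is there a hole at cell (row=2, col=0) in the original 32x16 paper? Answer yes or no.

Op 1 fold_up: fold axis h@16; visible region now rows[0,16) x cols[0,16) = 16x16
Op 2 fold_right: fold axis v@8; visible region now rows[0,16) x cols[8,16) = 16x8
Op 3 fold_left: fold axis v@12; visible region now rows[0,16) x cols[8,12) = 16x4
Op 4 cut(2, 0): punch at orig (2,8); cuts so far [(2, 8)]; region rows[0,16) x cols[8,12) = 16x4
Unfold 1 (reflect across v@12): 2 holes -> [(2, 8), (2, 15)]
Unfold 2 (reflect across v@8): 4 holes -> [(2, 0), (2, 7), (2, 8), (2, 15)]
Unfold 3 (reflect across h@16): 8 holes -> [(2, 0), (2, 7), (2, 8), (2, 15), (29, 0), (29, 7), (29, 8), (29, 15)]
Holes: [(2, 0), (2, 7), (2, 8), (2, 15), (29, 0), (29, 7), (29, 8), (29, 15)]

Answer: yes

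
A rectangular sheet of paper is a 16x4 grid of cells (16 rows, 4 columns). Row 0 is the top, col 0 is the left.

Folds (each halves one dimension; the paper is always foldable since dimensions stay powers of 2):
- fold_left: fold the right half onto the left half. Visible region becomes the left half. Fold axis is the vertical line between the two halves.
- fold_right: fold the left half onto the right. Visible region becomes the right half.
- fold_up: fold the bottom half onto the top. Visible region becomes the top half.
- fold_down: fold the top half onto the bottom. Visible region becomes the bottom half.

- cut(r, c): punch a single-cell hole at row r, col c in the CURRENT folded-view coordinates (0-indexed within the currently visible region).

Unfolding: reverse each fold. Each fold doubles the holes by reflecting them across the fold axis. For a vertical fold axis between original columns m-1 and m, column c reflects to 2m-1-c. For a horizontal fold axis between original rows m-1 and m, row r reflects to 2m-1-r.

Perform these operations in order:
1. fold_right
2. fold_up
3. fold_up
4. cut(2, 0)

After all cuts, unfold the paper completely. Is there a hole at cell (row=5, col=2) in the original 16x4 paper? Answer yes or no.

Op 1 fold_right: fold axis v@2; visible region now rows[0,16) x cols[2,4) = 16x2
Op 2 fold_up: fold axis h@8; visible region now rows[0,8) x cols[2,4) = 8x2
Op 3 fold_up: fold axis h@4; visible region now rows[0,4) x cols[2,4) = 4x2
Op 4 cut(2, 0): punch at orig (2,2); cuts so far [(2, 2)]; region rows[0,4) x cols[2,4) = 4x2
Unfold 1 (reflect across h@4): 2 holes -> [(2, 2), (5, 2)]
Unfold 2 (reflect across h@8): 4 holes -> [(2, 2), (5, 2), (10, 2), (13, 2)]
Unfold 3 (reflect across v@2): 8 holes -> [(2, 1), (2, 2), (5, 1), (5, 2), (10, 1), (10, 2), (13, 1), (13, 2)]
Holes: [(2, 1), (2, 2), (5, 1), (5, 2), (10, 1), (10, 2), (13, 1), (13, 2)]

Answer: yes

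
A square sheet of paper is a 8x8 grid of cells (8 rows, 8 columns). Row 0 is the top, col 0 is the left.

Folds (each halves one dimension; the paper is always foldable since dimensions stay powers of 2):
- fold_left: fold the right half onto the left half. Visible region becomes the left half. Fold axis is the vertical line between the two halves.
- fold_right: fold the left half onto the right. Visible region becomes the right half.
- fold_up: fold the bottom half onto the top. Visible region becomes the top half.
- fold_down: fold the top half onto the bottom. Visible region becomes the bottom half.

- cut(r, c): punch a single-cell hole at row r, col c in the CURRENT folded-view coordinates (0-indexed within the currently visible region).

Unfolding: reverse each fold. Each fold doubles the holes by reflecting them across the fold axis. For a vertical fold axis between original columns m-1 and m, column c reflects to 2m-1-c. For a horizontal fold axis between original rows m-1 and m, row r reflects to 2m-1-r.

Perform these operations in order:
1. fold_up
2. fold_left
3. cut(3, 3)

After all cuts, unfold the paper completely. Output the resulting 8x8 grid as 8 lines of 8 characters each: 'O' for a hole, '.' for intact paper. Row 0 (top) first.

Answer: ........
........
........
...OO...
...OO...
........
........
........

Derivation:
Op 1 fold_up: fold axis h@4; visible region now rows[0,4) x cols[0,8) = 4x8
Op 2 fold_left: fold axis v@4; visible region now rows[0,4) x cols[0,4) = 4x4
Op 3 cut(3, 3): punch at orig (3,3); cuts so far [(3, 3)]; region rows[0,4) x cols[0,4) = 4x4
Unfold 1 (reflect across v@4): 2 holes -> [(3, 3), (3, 4)]
Unfold 2 (reflect across h@4): 4 holes -> [(3, 3), (3, 4), (4, 3), (4, 4)]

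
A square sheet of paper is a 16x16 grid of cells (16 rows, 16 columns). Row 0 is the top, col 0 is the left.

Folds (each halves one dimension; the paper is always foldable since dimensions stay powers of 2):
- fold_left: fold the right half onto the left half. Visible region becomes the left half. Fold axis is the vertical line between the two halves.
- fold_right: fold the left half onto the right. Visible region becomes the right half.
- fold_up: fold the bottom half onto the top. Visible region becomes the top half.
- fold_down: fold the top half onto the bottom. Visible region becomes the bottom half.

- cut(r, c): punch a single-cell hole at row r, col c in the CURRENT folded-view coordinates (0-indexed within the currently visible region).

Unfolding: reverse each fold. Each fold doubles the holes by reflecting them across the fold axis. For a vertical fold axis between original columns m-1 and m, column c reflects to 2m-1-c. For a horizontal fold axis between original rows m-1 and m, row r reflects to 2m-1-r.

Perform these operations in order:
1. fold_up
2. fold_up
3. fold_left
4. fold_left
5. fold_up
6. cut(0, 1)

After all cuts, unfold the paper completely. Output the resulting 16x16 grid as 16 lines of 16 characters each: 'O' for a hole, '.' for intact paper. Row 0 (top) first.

Op 1 fold_up: fold axis h@8; visible region now rows[0,8) x cols[0,16) = 8x16
Op 2 fold_up: fold axis h@4; visible region now rows[0,4) x cols[0,16) = 4x16
Op 3 fold_left: fold axis v@8; visible region now rows[0,4) x cols[0,8) = 4x8
Op 4 fold_left: fold axis v@4; visible region now rows[0,4) x cols[0,4) = 4x4
Op 5 fold_up: fold axis h@2; visible region now rows[0,2) x cols[0,4) = 2x4
Op 6 cut(0, 1): punch at orig (0,1); cuts so far [(0, 1)]; region rows[0,2) x cols[0,4) = 2x4
Unfold 1 (reflect across h@2): 2 holes -> [(0, 1), (3, 1)]
Unfold 2 (reflect across v@4): 4 holes -> [(0, 1), (0, 6), (3, 1), (3, 6)]
Unfold 3 (reflect across v@8): 8 holes -> [(0, 1), (0, 6), (0, 9), (0, 14), (3, 1), (3, 6), (3, 9), (3, 14)]
Unfold 4 (reflect across h@4): 16 holes -> [(0, 1), (0, 6), (0, 9), (0, 14), (3, 1), (3, 6), (3, 9), (3, 14), (4, 1), (4, 6), (4, 9), (4, 14), (7, 1), (7, 6), (7, 9), (7, 14)]
Unfold 5 (reflect across h@8): 32 holes -> [(0, 1), (0, 6), (0, 9), (0, 14), (3, 1), (3, 6), (3, 9), (3, 14), (4, 1), (4, 6), (4, 9), (4, 14), (7, 1), (7, 6), (7, 9), (7, 14), (8, 1), (8, 6), (8, 9), (8, 14), (11, 1), (11, 6), (11, 9), (11, 14), (12, 1), (12, 6), (12, 9), (12, 14), (15, 1), (15, 6), (15, 9), (15, 14)]

Answer: .O....O..O....O.
................
................
.O....O..O....O.
.O....O..O....O.
................
................
.O....O..O....O.
.O....O..O....O.
................
................
.O....O..O....O.
.O....O..O....O.
................
................
.O....O..O....O.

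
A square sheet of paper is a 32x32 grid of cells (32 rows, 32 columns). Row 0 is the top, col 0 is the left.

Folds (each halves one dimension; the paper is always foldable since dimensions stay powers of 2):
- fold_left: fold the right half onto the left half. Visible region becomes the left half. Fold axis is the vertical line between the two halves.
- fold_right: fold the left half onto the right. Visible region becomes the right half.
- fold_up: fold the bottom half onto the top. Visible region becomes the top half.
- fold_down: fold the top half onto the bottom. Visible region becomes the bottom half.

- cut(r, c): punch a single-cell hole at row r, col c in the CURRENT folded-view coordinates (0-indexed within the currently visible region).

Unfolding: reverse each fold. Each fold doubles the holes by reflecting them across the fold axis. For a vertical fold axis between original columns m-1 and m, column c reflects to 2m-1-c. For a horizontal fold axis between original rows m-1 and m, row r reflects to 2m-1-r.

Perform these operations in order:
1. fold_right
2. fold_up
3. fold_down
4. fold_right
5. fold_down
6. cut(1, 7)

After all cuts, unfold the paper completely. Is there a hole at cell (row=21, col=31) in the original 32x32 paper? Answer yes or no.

Op 1 fold_right: fold axis v@16; visible region now rows[0,32) x cols[16,32) = 32x16
Op 2 fold_up: fold axis h@16; visible region now rows[0,16) x cols[16,32) = 16x16
Op 3 fold_down: fold axis h@8; visible region now rows[8,16) x cols[16,32) = 8x16
Op 4 fold_right: fold axis v@24; visible region now rows[8,16) x cols[24,32) = 8x8
Op 5 fold_down: fold axis h@12; visible region now rows[12,16) x cols[24,32) = 4x8
Op 6 cut(1, 7): punch at orig (13,31); cuts so far [(13, 31)]; region rows[12,16) x cols[24,32) = 4x8
Unfold 1 (reflect across h@12): 2 holes -> [(10, 31), (13, 31)]
Unfold 2 (reflect across v@24): 4 holes -> [(10, 16), (10, 31), (13, 16), (13, 31)]
Unfold 3 (reflect across h@8): 8 holes -> [(2, 16), (2, 31), (5, 16), (5, 31), (10, 16), (10, 31), (13, 16), (13, 31)]
Unfold 4 (reflect across h@16): 16 holes -> [(2, 16), (2, 31), (5, 16), (5, 31), (10, 16), (10, 31), (13, 16), (13, 31), (18, 16), (18, 31), (21, 16), (21, 31), (26, 16), (26, 31), (29, 16), (29, 31)]
Unfold 5 (reflect across v@16): 32 holes -> [(2, 0), (2, 15), (2, 16), (2, 31), (5, 0), (5, 15), (5, 16), (5, 31), (10, 0), (10, 15), (10, 16), (10, 31), (13, 0), (13, 15), (13, 16), (13, 31), (18, 0), (18, 15), (18, 16), (18, 31), (21, 0), (21, 15), (21, 16), (21, 31), (26, 0), (26, 15), (26, 16), (26, 31), (29, 0), (29, 15), (29, 16), (29, 31)]
Holes: [(2, 0), (2, 15), (2, 16), (2, 31), (5, 0), (5, 15), (5, 16), (5, 31), (10, 0), (10, 15), (10, 16), (10, 31), (13, 0), (13, 15), (13, 16), (13, 31), (18, 0), (18, 15), (18, 16), (18, 31), (21, 0), (21, 15), (21, 16), (21, 31), (26, 0), (26, 15), (26, 16), (26, 31), (29, 0), (29, 15), (29, 16), (29, 31)]

Answer: yes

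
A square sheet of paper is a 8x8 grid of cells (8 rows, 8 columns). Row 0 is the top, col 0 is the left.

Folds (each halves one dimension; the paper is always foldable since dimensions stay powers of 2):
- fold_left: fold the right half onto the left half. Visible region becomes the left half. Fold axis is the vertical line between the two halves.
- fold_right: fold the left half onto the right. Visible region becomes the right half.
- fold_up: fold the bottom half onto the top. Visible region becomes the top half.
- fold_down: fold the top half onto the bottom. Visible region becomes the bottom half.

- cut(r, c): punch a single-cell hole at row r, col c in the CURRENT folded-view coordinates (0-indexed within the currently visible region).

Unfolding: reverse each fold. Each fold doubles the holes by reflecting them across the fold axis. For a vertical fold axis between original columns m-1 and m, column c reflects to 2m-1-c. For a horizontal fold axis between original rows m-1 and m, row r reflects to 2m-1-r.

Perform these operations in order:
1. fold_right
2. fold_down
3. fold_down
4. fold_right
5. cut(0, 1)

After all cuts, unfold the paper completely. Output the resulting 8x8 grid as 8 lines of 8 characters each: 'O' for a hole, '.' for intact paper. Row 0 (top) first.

Op 1 fold_right: fold axis v@4; visible region now rows[0,8) x cols[4,8) = 8x4
Op 2 fold_down: fold axis h@4; visible region now rows[4,8) x cols[4,8) = 4x4
Op 3 fold_down: fold axis h@6; visible region now rows[6,8) x cols[4,8) = 2x4
Op 4 fold_right: fold axis v@6; visible region now rows[6,8) x cols[6,8) = 2x2
Op 5 cut(0, 1): punch at orig (6,7); cuts so far [(6, 7)]; region rows[6,8) x cols[6,8) = 2x2
Unfold 1 (reflect across v@6): 2 holes -> [(6, 4), (6, 7)]
Unfold 2 (reflect across h@6): 4 holes -> [(5, 4), (5, 7), (6, 4), (6, 7)]
Unfold 3 (reflect across h@4): 8 holes -> [(1, 4), (1, 7), (2, 4), (2, 7), (5, 4), (5, 7), (6, 4), (6, 7)]
Unfold 4 (reflect across v@4): 16 holes -> [(1, 0), (1, 3), (1, 4), (1, 7), (2, 0), (2, 3), (2, 4), (2, 7), (5, 0), (5, 3), (5, 4), (5, 7), (6, 0), (6, 3), (6, 4), (6, 7)]

Answer: ........
O..OO..O
O..OO..O
........
........
O..OO..O
O..OO..O
........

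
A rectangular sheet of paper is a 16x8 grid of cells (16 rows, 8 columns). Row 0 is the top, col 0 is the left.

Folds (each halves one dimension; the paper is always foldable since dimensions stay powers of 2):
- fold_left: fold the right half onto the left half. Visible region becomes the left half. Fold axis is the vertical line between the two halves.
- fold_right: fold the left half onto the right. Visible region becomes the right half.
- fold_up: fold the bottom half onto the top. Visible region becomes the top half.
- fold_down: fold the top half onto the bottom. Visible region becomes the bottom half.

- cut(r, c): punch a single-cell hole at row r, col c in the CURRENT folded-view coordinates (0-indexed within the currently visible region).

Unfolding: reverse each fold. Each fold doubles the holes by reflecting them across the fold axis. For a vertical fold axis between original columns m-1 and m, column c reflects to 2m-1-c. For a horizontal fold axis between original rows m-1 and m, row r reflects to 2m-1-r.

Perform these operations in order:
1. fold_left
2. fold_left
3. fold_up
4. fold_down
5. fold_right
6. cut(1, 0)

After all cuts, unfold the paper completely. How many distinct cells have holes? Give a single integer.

Answer: 32

Derivation:
Op 1 fold_left: fold axis v@4; visible region now rows[0,16) x cols[0,4) = 16x4
Op 2 fold_left: fold axis v@2; visible region now rows[0,16) x cols[0,2) = 16x2
Op 3 fold_up: fold axis h@8; visible region now rows[0,8) x cols[0,2) = 8x2
Op 4 fold_down: fold axis h@4; visible region now rows[4,8) x cols[0,2) = 4x2
Op 5 fold_right: fold axis v@1; visible region now rows[4,8) x cols[1,2) = 4x1
Op 6 cut(1, 0): punch at orig (5,1); cuts so far [(5, 1)]; region rows[4,8) x cols[1,2) = 4x1
Unfold 1 (reflect across v@1): 2 holes -> [(5, 0), (5, 1)]
Unfold 2 (reflect across h@4): 4 holes -> [(2, 0), (2, 1), (5, 0), (5, 1)]
Unfold 3 (reflect across h@8): 8 holes -> [(2, 0), (2, 1), (5, 0), (5, 1), (10, 0), (10, 1), (13, 0), (13, 1)]
Unfold 4 (reflect across v@2): 16 holes -> [(2, 0), (2, 1), (2, 2), (2, 3), (5, 0), (5, 1), (5, 2), (5, 3), (10, 0), (10, 1), (10, 2), (10, 3), (13, 0), (13, 1), (13, 2), (13, 3)]
Unfold 5 (reflect across v@4): 32 holes -> [(2, 0), (2, 1), (2, 2), (2, 3), (2, 4), (2, 5), (2, 6), (2, 7), (5, 0), (5, 1), (5, 2), (5, 3), (5, 4), (5, 5), (5, 6), (5, 7), (10, 0), (10, 1), (10, 2), (10, 3), (10, 4), (10, 5), (10, 6), (10, 7), (13, 0), (13, 1), (13, 2), (13, 3), (13, 4), (13, 5), (13, 6), (13, 7)]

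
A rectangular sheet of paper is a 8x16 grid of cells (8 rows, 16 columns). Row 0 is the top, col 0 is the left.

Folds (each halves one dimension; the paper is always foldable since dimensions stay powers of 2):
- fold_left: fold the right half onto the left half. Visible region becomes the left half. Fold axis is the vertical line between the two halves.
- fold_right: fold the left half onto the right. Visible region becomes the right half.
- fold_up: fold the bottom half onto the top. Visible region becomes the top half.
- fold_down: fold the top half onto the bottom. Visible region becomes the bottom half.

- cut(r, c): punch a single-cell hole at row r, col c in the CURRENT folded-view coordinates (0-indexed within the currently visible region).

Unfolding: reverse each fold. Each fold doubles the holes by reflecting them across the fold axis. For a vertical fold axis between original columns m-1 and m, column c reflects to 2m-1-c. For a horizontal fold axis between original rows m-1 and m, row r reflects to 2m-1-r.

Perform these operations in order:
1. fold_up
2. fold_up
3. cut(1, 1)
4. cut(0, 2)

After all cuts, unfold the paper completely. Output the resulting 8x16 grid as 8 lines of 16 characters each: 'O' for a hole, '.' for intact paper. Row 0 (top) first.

Op 1 fold_up: fold axis h@4; visible region now rows[0,4) x cols[0,16) = 4x16
Op 2 fold_up: fold axis h@2; visible region now rows[0,2) x cols[0,16) = 2x16
Op 3 cut(1, 1): punch at orig (1,1); cuts so far [(1, 1)]; region rows[0,2) x cols[0,16) = 2x16
Op 4 cut(0, 2): punch at orig (0,2); cuts so far [(0, 2), (1, 1)]; region rows[0,2) x cols[0,16) = 2x16
Unfold 1 (reflect across h@2): 4 holes -> [(0, 2), (1, 1), (2, 1), (3, 2)]
Unfold 2 (reflect across h@4): 8 holes -> [(0, 2), (1, 1), (2, 1), (3, 2), (4, 2), (5, 1), (6, 1), (7, 2)]

Answer: ..O.............
.O..............
.O..............
..O.............
..O.............
.O..............
.O..............
..O.............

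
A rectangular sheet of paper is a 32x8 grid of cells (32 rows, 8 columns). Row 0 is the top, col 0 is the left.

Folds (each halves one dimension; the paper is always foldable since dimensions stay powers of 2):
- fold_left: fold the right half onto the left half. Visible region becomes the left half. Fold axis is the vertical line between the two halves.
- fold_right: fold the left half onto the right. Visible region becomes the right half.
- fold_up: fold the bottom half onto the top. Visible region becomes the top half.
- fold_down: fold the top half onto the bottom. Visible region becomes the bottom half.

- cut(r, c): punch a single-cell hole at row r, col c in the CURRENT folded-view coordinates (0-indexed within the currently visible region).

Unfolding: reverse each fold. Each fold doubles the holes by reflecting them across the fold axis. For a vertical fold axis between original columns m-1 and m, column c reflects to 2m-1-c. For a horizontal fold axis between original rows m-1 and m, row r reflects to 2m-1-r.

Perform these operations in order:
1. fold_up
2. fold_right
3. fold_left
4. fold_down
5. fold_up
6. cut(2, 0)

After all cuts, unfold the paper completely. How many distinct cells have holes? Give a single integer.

Op 1 fold_up: fold axis h@16; visible region now rows[0,16) x cols[0,8) = 16x8
Op 2 fold_right: fold axis v@4; visible region now rows[0,16) x cols[4,8) = 16x4
Op 3 fold_left: fold axis v@6; visible region now rows[0,16) x cols[4,6) = 16x2
Op 4 fold_down: fold axis h@8; visible region now rows[8,16) x cols[4,6) = 8x2
Op 5 fold_up: fold axis h@12; visible region now rows[8,12) x cols[4,6) = 4x2
Op 6 cut(2, 0): punch at orig (10,4); cuts so far [(10, 4)]; region rows[8,12) x cols[4,6) = 4x2
Unfold 1 (reflect across h@12): 2 holes -> [(10, 4), (13, 4)]
Unfold 2 (reflect across h@8): 4 holes -> [(2, 4), (5, 4), (10, 4), (13, 4)]
Unfold 3 (reflect across v@6): 8 holes -> [(2, 4), (2, 7), (5, 4), (5, 7), (10, 4), (10, 7), (13, 4), (13, 7)]
Unfold 4 (reflect across v@4): 16 holes -> [(2, 0), (2, 3), (2, 4), (2, 7), (5, 0), (5, 3), (5, 4), (5, 7), (10, 0), (10, 3), (10, 4), (10, 7), (13, 0), (13, 3), (13, 4), (13, 7)]
Unfold 5 (reflect across h@16): 32 holes -> [(2, 0), (2, 3), (2, 4), (2, 7), (5, 0), (5, 3), (5, 4), (5, 7), (10, 0), (10, 3), (10, 4), (10, 7), (13, 0), (13, 3), (13, 4), (13, 7), (18, 0), (18, 3), (18, 4), (18, 7), (21, 0), (21, 3), (21, 4), (21, 7), (26, 0), (26, 3), (26, 4), (26, 7), (29, 0), (29, 3), (29, 4), (29, 7)]

Answer: 32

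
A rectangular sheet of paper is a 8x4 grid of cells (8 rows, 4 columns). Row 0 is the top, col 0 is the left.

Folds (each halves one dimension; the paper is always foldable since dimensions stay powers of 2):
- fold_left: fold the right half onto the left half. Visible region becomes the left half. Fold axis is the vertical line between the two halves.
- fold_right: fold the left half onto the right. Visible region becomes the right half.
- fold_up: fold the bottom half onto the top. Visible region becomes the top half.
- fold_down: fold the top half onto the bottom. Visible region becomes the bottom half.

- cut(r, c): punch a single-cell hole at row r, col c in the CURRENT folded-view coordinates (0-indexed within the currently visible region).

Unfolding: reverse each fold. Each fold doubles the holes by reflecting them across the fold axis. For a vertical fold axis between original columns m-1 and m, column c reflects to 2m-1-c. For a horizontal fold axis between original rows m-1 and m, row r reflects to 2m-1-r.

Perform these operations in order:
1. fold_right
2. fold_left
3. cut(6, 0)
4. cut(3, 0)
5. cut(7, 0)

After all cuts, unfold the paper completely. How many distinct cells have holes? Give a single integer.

Answer: 12

Derivation:
Op 1 fold_right: fold axis v@2; visible region now rows[0,8) x cols[2,4) = 8x2
Op 2 fold_left: fold axis v@3; visible region now rows[0,8) x cols[2,3) = 8x1
Op 3 cut(6, 0): punch at orig (6,2); cuts so far [(6, 2)]; region rows[0,8) x cols[2,3) = 8x1
Op 4 cut(3, 0): punch at orig (3,2); cuts so far [(3, 2), (6, 2)]; region rows[0,8) x cols[2,3) = 8x1
Op 5 cut(7, 0): punch at orig (7,2); cuts so far [(3, 2), (6, 2), (7, 2)]; region rows[0,8) x cols[2,3) = 8x1
Unfold 1 (reflect across v@3): 6 holes -> [(3, 2), (3, 3), (6, 2), (6, 3), (7, 2), (7, 3)]
Unfold 2 (reflect across v@2): 12 holes -> [(3, 0), (3, 1), (3, 2), (3, 3), (6, 0), (6, 1), (6, 2), (6, 3), (7, 0), (7, 1), (7, 2), (7, 3)]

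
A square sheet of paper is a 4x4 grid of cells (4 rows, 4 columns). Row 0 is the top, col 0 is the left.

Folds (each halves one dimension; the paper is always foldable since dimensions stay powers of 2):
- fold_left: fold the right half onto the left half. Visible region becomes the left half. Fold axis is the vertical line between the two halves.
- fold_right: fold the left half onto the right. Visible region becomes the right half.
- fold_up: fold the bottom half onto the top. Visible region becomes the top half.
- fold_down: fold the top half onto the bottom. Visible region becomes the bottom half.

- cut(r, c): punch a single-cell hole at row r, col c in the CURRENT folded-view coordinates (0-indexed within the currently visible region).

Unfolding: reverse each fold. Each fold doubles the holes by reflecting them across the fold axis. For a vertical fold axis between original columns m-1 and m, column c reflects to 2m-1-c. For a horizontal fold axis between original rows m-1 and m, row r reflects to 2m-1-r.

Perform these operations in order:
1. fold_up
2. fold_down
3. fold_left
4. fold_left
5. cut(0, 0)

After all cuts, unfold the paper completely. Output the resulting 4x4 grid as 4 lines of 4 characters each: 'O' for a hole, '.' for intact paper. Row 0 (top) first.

Answer: OOOO
OOOO
OOOO
OOOO

Derivation:
Op 1 fold_up: fold axis h@2; visible region now rows[0,2) x cols[0,4) = 2x4
Op 2 fold_down: fold axis h@1; visible region now rows[1,2) x cols[0,4) = 1x4
Op 3 fold_left: fold axis v@2; visible region now rows[1,2) x cols[0,2) = 1x2
Op 4 fold_left: fold axis v@1; visible region now rows[1,2) x cols[0,1) = 1x1
Op 5 cut(0, 0): punch at orig (1,0); cuts so far [(1, 0)]; region rows[1,2) x cols[0,1) = 1x1
Unfold 1 (reflect across v@1): 2 holes -> [(1, 0), (1, 1)]
Unfold 2 (reflect across v@2): 4 holes -> [(1, 0), (1, 1), (1, 2), (1, 3)]
Unfold 3 (reflect across h@1): 8 holes -> [(0, 0), (0, 1), (0, 2), (0, 3), (1, 0), (1, 1), (1, 2), (1, 3)]
Unfold 4 (reflect across h@2): 16 holes -> [(0, 0), (0, 1), (0, 2), (0, 3), (1, 0), (1, 1), (1, 2), (1, 3), (2, 0), (2, 1), (2, 2), (2, 3), (3, 0), (3, 1), (3, 2), (3, 3)]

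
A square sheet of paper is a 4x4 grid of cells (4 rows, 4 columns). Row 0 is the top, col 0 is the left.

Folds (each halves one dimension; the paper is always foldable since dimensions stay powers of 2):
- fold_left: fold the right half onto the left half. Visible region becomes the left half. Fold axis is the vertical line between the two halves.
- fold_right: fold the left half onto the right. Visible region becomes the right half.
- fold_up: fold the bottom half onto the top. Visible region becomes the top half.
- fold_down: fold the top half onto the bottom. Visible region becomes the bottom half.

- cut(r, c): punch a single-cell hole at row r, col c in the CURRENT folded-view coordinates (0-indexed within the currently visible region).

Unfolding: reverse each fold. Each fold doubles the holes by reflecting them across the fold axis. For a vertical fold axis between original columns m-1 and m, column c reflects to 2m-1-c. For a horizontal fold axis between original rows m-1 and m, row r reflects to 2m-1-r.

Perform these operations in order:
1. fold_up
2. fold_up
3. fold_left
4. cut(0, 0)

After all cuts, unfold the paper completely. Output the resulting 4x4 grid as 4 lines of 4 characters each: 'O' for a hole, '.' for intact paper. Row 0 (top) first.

Op 1 fold_up: fold axis h@2; visible region now rows[0,2) x cols[0,4) = 2x4
Op 2 fold_up: fold axis h@1; visible region now rows[0,1) x cols[0,4) = 1x4
Op 3 fold_left: fold axis v@2; visible region now rows[0,1) x cols[0,2) = 1x2
Op 4 cut(0, 0): punch at orig (0,0); cuts so far [(0, 0)]; region rows[0,1) x cols[0,2) = 1x2
Unfold 1 (reflect across v@2): 2 holes -> [(0, 0), (0, 3)]
Unfold 2 (reflect across h@1): 4 holes -> [(0, 0), (0, 3), (1, 0), (1, 3)]
Unfold 3 (reflect across h@2): 8 holes -> [(0, 0), (0, 3), (1, 0), (1, 3), (2, 0), (2, 3), (3, 0), (3, 3)]

Answer: O..O
O..O
O..O
O..O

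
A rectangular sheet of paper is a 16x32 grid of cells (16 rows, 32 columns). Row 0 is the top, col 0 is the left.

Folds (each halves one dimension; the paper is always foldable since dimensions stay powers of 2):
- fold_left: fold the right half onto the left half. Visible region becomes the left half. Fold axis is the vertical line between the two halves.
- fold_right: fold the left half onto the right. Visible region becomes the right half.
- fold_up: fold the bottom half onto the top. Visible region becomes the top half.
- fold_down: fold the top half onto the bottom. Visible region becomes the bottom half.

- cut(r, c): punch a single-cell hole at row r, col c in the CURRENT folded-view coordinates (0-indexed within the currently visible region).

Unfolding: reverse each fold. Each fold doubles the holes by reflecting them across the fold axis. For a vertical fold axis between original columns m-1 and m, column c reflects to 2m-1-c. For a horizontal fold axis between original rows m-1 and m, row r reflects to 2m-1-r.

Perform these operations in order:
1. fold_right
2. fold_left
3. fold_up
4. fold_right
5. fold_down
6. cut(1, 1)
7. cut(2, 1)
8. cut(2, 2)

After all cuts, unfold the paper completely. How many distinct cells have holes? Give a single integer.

Op 1 fold_right: fold axis v@16; visible region now rows[0,16) x cols[16,32) = 16x16
Op 2 fold_left: fold axis v@24; visible region now rows[0,16) x cols[16,24) = 16x8
Op 3 fold_up: fold axis h@8; visible region now rows[0,8) x cols[16,24) = 8x8
Op 4 fold_right: fold axis v@20; visible region now rows[0,8) x cols[20,24) = 8x4
Op 5 fold_down: fold axis h@4; visible region now rows[4,8) x cols[20,24) = 4x4
Op 6 cut(1, 1): punch at orig (5,21); cuts so far [(5, 21)]; region rows[4,8) x cols[20,24) = 4x4
Op 7 cut(2, 1): punch at orig (6,21); cuts so far [(5, 21), (6, 21)]; region rows[4,8) x cols[20,24) = 4x4
Op 8 cut(2, 2): punch at orig (6,22); cuts so far [(5, 21), (6, 21), (6, 22)]; region rows[4,8) x cols[20,24) = 4x4
Unfold 1 (reflect across h@4): 6 holes -> [(1, 21), (1, 22), (2, 21), (5, 21), (6, 21), (6, 22)]
Unfold 2 (reflect across v@20): 12 holes -> [(1, 17), (1, 18), (1, 21), (1, 22), (2, 18), (2, 21), (5, 18), (5, 21), (6, 17), (6, 18), (6, 21), (6, 22)]
Unfold 3 (reflect across h@8): 24 holes -> [(1, 17), (1, 18), (1, 21), (1, 22), (2, 18), (2, 21), (5, 18), (5, 21), (6, 17), (6, 18), (6, 21), (6, 22), (9, 17), (9, 18), (9, 21), (9, 22), (10, 18), (10, 21), (13, 18), (13, 21), (14, 17), (14, 18), (14, 21), (14, 22)]
Unfold 4 (reflect across v@24): 48 holes -> [(1, 17), (1, 18), (1, 21), (1, 22), (1, 25), (1, 26), (1, 29), (1, 30), (2, 18), (2, 21), (2, 26), (2, 29), (5, 18), (5, 21), (5, 26), (5, 29), (6, 17), (6, 18), (6, 21), (6, 22), (6, 25), (6, 26), (6, 29), (6, 30), (9, 17), (9, 18), (9, 21), (9, 22), (9, 25), (9, 26), (9, 29), (9, 30), (10, 18), (10, 21), (10, 26), (10, 29), (13, 18), (13, 21), (13, 26), (13, 29), (14, 17), (14, 18), (14, 21), (14, 22), (14, 25), (14, 26), (14, 29), (14, 30)]
Unfold 5 (reflect across v@16): 96 holes -> [(1, 1), (1, 2), (1, 5), (1, 6), (1, 9), (1, 10), (1, 13), (1, 14), (1, 17), (1, 18), (1, 21), (1, 22), (1, 25), (1, 26), (1, 29), (1, 30), (2, 2), (2, 5), (2, 10), (2, 13), (2, 18), (2, 21), (2, 26), (2, 29), (5, 2), (5, 5), (5, 10), (5, 13), (5, 18), (5, 21), (5, 26), (5, 29), (6, 1), (6, 2), (6, 5), (6, 6), (6, 9), (6, 10), (6, 13), (6, 14), (6, 17), (6, 18), (6, 21), (6, 22), (6, 25), (6, 26), (6, 29), (6, 30), (9, 1), (9, 2), (9, 5), (9, 6), (9, 9), (9, 10), (9, 13), (9, 14), (9, 17), (9, 18), (9, 21), (9, 22), (9, 25), (9, 26), (9, 29), (9, 30), (10, 2), (10, 5), (10, 10), (10, 13), (10, 18), (10, 21), (10, 26), (10, 29), (13, 2), (13, 5), (13, 10), (13, 13), (13, 18), (13, 21), (13, 26), (13, 29), (14, 1), (14, 2), (14, 5), (14, 6), (14, 9), (14, 10), (14, 13), (14, 14), (14, 17), (14, 18), (14, 21), (14, 22), (14, 25), (14, 26), (14, 29), (14, 30)]

Answer: 96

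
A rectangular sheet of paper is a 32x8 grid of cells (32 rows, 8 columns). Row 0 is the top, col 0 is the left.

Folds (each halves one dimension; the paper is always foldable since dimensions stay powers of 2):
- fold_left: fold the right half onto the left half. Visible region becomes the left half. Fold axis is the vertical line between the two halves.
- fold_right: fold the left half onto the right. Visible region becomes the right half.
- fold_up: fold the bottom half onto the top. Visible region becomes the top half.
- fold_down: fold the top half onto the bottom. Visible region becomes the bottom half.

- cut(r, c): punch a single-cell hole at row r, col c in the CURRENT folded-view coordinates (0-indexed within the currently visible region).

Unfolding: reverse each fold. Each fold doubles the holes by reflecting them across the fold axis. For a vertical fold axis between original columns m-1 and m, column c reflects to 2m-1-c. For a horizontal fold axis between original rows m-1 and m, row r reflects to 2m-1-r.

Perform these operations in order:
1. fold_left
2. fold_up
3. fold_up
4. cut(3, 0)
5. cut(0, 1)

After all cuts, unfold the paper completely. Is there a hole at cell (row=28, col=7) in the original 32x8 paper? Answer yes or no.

Op 1 fold_left: fold axis v@4; visible region now rows[0,32) x cols[0,4) = 32x4
Op 2 fold_up: fold axis h@16; visible region now rows[0,16) x cols[0,4) = 16x4
Op 3 fold_up: fold axis h@8; visible region now rows[0,8) x cols[0,4) = 8x4
Op 4 cut(3, 0): punch at orig (3,0); cuts so far [(3, 0)]; region rows[0,8) x cols[0,4) = 8x4
Op 5 cut(0, 1): punch at orig (0,1); cuts so far [(0, 1), (3, 0)]; region rows[0,8) x cols[0,4) = 8x4
Unfold 1 (reflect across h@8): 4 holes -> [(0, 1), (3, 0), (12, 0), (15, 1)]
Unfold 2 (reflect across h@16): 8 holes -> [(0, 1), (3, 0), (12, 0), (15, 1), (16, 1), (19, 0), (28, 0), (31, 1)]
Unfold 3 (reflect across v@4): 16 holes -> [(0, 1), (0, 6), (3, 0), (3, 7), (12, 0), (12, 7), (15, 1), (15, 6), (16, 1), (16, 6), (19, 0), (19, 7), (28, 0), (28, 7), (31, 1), (31, 6)]
Holes: [(0, 1), (0, 6), (3, 0), (3, 7), (12, 0), (12, 7), (15, 1), (15, 6), (16, 1), (16, 6), (19, 0), (19, 7), (28, 0), (28, 7), (31, 1), (31, 6)]

Answer: yes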